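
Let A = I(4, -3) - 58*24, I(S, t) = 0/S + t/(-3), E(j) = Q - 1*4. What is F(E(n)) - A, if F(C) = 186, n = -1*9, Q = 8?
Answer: 1577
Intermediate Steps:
n = -9
E(j) = 4 (E(j) = 8 - 1*4 = 8 - 4 = 4)
I(S, t) = -t/3 (I(S, t) = 0 + t*(-⅓) = 0 - t/3 = -t/3)
A = -1391 (A = -⅓*(-3) - 58*24 = 1 - 1392 = -1391)
F(E(n)) - A = 186 - 1*(-1391) = 186 + 1391 = 1577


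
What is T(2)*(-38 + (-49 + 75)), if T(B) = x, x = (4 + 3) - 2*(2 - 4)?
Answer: -132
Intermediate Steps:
x = 11 (x = 7 - 2*(-2) = 7 + 4 = 11)
T(B) = 11
T(2)*(-38 + (-49 + 75)) = 11*(-38 + (-49 + 75)) = 11*(-38 + 26) = 11*(-12) = -132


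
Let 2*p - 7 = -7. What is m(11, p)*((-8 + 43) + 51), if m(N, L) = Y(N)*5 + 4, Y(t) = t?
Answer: 5074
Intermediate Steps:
p = 0 (p = 7/2 + (½)*(-7) = 7/2 - 7/2 = 0)
m(N, L) = 4 + 5*N (m(N, L) = N*5 + 4 = 5*N + 4 = 4 + 5*N)
m(11, p)*((-8 + 43) + 51) = (4 + 5*11)*((-8 + 43) + 51) = (4 + 55)*(35 + 51) = 59*86 = 5074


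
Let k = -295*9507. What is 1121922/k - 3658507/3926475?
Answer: -977714624627/734136957225 ≈ -1.3318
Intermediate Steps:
k = -2804565
1121922/k - 3658507/3926475 = 1121922/(-2804565) - 3658507/3926475 = 1121922*(-1/2804565) - 3658507*1/3926475 = -373974/934855 - 3658507/3926475 = -977714624627/734136957225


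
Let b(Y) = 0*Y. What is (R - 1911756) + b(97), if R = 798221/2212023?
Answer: -4228847444167/2212023 ≈ -1.9118e+6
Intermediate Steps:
R = 798221/2212023 (R = 798221*(1/2212023) = 798221/2212023 ≈ 0.36086)
b(Y) = 0
(R - 1911756) + b(97) = (798221/2212023 - 1911756) + 0 = -4228847444167/2212023 + 0 = -4228847444167/2212023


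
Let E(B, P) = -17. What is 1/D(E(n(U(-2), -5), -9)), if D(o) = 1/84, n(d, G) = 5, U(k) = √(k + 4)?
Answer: 84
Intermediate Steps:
U(k) = √(4 + k)
D(o) = 1/84
1/D(E(n(U(-2), -5), -9)) = 1/(1/84) = 84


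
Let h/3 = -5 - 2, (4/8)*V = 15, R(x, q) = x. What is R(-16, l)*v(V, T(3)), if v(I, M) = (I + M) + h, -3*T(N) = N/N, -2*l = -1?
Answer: -416/3 ≈ -138.67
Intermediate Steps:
l = ½ (l = -½*(-1) = ½ ≈ 0.50000)
T(N) = -⅓ (T(N) = -N/(3*N) = -⅓*1 = -⅓)
V = 30 (V = 2*15 = 30)
h = -21 (h = 3*(-5 - 2) = 3*(-7) = -21)
v(I, M) = -21 + I + M (v(I, M) = (I + M) - 21 = -21 + I + M)
R(-16, l)*v(V, T(3)) = -16*(-21 + 30 - ⅓) = -16*26/3 = -416/3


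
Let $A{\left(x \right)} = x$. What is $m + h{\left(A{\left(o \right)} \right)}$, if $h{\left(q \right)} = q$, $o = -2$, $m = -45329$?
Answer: $-45331$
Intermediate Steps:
$m + h{\left(A{\left(o \right)} \right)} = -45329 - 2 = -45331$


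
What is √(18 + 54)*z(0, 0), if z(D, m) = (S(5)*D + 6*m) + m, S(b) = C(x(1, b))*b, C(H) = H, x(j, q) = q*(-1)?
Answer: 0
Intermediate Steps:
x(j, q) = -q
S(b) = -b² (S(b) = (-b)*b = -b²)
z(D, m) = -25*D + 7*m (z(D, m) = ((-1*5²)*D + 6*m) + m = ((-1*25)*D + 6*m) + m = (-25*D + 6*m) + m = -25*D + 7*m)
√(18 + 54)*z(0, 0) = √(18 + 54)*(-25*0 + 7*0) = √72*(0 + 0) = (6*√2)*0 = 0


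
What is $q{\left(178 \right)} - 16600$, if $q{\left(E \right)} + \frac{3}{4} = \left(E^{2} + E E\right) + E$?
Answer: $\frac{187781}{4} \approx 46945.0$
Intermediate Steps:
$q{\left(E \right)} = - \frac{3}{4} + E + 2 E^{2}$ ($q{\left(E \right)} = - \frac{3}{4} + \left(\left(E^{2} + E E\right) + E\right) = - \frac{3}{4} + \left(\left(E^{2} + E^{2}\right) + E\right) = - \frac{3}{4} + \left(2 E^{2} + E\right) = - \frac{3}{4} + \left(E + 2 E^{2}\right) = - \frac{3}{4} + E + 2 E^{2}$)
$q{\left(178 \right)} - 16600 = \left(- \frac{3}{4} + 178 + 2 \cdot 178^{2}\right) - 16600 = \left(- \frac{3}{4} + 178 + 2 \cdot 31684\right) - 16600 = \left(- \frac{3}{4} + 178 + 63368\right) - 16600 = \frac{254181}{4} - 16600 = \frac{187781}{4}$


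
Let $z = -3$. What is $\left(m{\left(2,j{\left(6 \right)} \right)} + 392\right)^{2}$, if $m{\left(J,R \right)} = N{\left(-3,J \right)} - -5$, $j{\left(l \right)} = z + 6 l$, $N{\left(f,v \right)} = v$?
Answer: $159201$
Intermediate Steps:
$j{\left(l \right)} = -3 + 6 l$
$m{\left(J,R \right)} = 5 + J$ ($m{\left(J,R \right)} = J - -5 = J + 5 = 5 + J$)
$\left(m{\left(2,j{\left(6 \right)} \right)} + 392\right)^{2} = \left(\left(5 + 2\right) + 392\right)^{2} = \left(7 + 392\right)^{2} = 399^{2} = 159201$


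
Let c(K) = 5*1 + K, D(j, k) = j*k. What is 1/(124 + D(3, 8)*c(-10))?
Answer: ¼ ≈ 0.25000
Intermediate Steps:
c(K) = 5 + K
1/(124 + D(3, 8)*c(-10)) = 1/(124 + (3*8)*(5 - 10)) = 1/(124 + 24*(-5)) = 1/(124 - 120) = 1/4 = ¼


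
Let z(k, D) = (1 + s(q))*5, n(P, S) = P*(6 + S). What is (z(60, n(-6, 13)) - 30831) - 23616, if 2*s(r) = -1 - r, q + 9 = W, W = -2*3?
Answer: -54407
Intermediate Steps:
W = -6
q = -15 (q = -9 - 6 = -15)
s(r) = -1/2 - r/2 (s(r) = (-1 - r)/2 = -1/2 - r/2)
z(k, D) = 40 (z(k, D) = (1 + (-1/2 - 1/2*(-15)))*5 = (1 + (-1/2 + 15/2))*5 = (1 + 7)*5 = 8*5 = 40)
(z(60, n(-6, 13)) - 30831) - 23616 = (40 - 30831) - 23616 = -30791 - 23616 = -54407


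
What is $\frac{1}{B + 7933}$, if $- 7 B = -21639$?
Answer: $\frac{7}{77170} \approx 9.0709 \cdot 10^{-5}$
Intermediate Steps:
$B = \frac{21639}{7}$ ($B = \left(- \frac{1}{7}\right) \left(-21639\right) = \frac{21639}{7} \approx 3091.3$)
$\frac{1}{B + 7933} = \frac{1}{\frac{21639}{7} + 7933} = \frac{1}{\frac{77170}{7}} = \frac{7}{77170}$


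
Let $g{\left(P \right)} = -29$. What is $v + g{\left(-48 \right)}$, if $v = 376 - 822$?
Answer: $-475$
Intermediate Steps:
$v = -446$
$v + g{\left(-48 \right)} = -446 - 29 = -475$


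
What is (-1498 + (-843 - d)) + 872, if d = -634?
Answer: -835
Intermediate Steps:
(-1498 + (-843 - d)) + 872 = (-1498 + (-843 - 1*(-634))) + 872 = (-1498 + (-843 + 634)) + 872 = (-1498 - 209) + 872 = -1707 + 872 = -835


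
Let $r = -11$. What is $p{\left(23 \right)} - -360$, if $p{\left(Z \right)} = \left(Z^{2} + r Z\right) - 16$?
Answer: $620$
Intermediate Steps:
$p{\left(Z \right)} = -16 + Z^{2} - 11 Z$ ($p{\left(Z \right)} = \left(Z^{2} - 11 Z\right) - 16 = -16 + Z^{2} - 11 Z$)
$p{\left(23 \right)} - -360 = \left(-16 + 23^{2} - 253\right) - -360 = \left(-16 + 529 - 253\right) + 360 = 260 + 360 = 620$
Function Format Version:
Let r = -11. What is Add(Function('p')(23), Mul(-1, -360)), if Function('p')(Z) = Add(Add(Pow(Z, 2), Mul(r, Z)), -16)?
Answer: 620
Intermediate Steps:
Function('p')(Z) = Add(-16, Pow(Z, 2), Mul(-11, Z)) (Function('p')(Z) = Add(Add(Pow(Z, 2), Mul(-11, Z)), -16) = Add(-16, Pow(Z, 2), Mul(-11, Z)))
Add(Function('p')(23), Mul(-1, -360)) = Add(Add(-16, Pow(23, 2), Mul(-11, 23)), Mul(-1, -360)) = Add(Add(-16, 529, -253), 360) = Add(260, 360) = 620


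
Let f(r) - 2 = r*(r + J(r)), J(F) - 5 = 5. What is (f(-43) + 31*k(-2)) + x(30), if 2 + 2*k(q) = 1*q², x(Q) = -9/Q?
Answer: 14517/10 ≈ 1451.7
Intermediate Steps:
J(F) = 10 (J(F) = 5 + 5 = 10)
k(q) = -1 + q²/2 (k(q) = -1 + (1*q²)/2 = -1 + q²/2)
f(r) = 2 + r*(10 + r) (f(r) = 2 + r*(r + 10) = 2 + r*(10 + r))
(f(-43) + 31*k(-2)) + x(30) = ((2 + (-43)² + 10*(-43)) + 31*(-1 + (½)*(-2)²)) - 9/30 = ((2 + 1849 - 430) + 31*(-1 + (½)*4)) - 9*1/30 = (1421 + 31*(-1 + 2)) - 3/10 = (1421 + 31*1) - 3/10 = (1421 + 31) - 3/10 = 1452 - 3/10 = 14517/10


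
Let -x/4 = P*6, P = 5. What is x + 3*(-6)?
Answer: -138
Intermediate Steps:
x = -120 (x = -20*6 = -4*30 = -120)
x + 3*(-6) = -120 + 3*(-6) = -120 - 18 = -138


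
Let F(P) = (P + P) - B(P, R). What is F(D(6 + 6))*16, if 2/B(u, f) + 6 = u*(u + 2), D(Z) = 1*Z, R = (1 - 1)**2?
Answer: 31088/81 ≈ 383.80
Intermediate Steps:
R = 0 (R = 0**2 = 0)
D(Z) = Z
B(u, f) = 2/(-6 + u*(2 + u)) (B(u, f) = 2/(-6 + u*(u + 2)) = 2/(-6 + u*(2 + u)))
F(P) = -2/(-6 + P**2 + 2*P) + 2*P (F(P) = (P + P) - 2/(-6 + P**2 + 2*P) = 2*P - 2/(-6 + P**2 + 2*P) = -2/(-6 + P**2 + 2*P) + 2*P)
F(D(6 + 6))*16 = (-2/(-6 + (6 + 6)**2 + 2*(6 + 6)) + 2*(6 + 6))*16 = (-2/(-6 + 12**2 + 2*12) + 2*12)*16 = (-2/(-6 + 144 + 24) + 24)*16 = (-2/162 + 24)*16 = (-2*1/162 + 24)*16 = (-1/81 + 24)*16 = (1943/81)*16 = 31088/81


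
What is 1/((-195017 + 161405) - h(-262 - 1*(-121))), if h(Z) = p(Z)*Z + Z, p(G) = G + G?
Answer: -1/73233 ≈ -1.3655e-5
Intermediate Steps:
p(G) = 2*G
h(Z) = Z + 2*Z**2 (h(Z) = (2*Z)*Z + Z = 2*Z**2 + Z = Z + 2*Z**2)
1/((-195017 + 161405) - h(-262 - 1*(-121))) = 1/((-195017 + 161405) - (-262 - 1*(-121))*(1 + 2*(-262 - 1*(-121)))) = 1/(-33612 - (-262 + 121)*(1 + 2*(-262 + 121))) = 1/(-33612 - (-141)*(1 + 2*(-141))) = 1/(-33612 - (-141)*(1 - 282)) = 1/(-33612 - (-141)*(-281)) = 1/(-33612 - 1*39621) = 1/(-33612 - 39621) = 1/(-73233) = -1/73233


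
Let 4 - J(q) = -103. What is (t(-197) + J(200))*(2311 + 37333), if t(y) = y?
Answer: -3567960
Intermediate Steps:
J(q) = 107 (J(q) = 4 - 1*(-103) = 4 + 103 = 107)
(t(-197) + J(200))*(2311 + 37333) = (-197 + 107)*(2311 + 37333) = -90*39644 = -3567960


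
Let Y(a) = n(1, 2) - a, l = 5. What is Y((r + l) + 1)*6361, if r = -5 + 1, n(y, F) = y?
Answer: -6361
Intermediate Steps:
r = -4
Y(a) = 1 - a
Y((r + l) + 1)*6361 = (1 - ((-4 + 5) + 1))*6361 = (1 - (1 + 1))*6361 = (1 - 1*2)*6361 = (1 - 2)*6361 = -1*6361 = -6361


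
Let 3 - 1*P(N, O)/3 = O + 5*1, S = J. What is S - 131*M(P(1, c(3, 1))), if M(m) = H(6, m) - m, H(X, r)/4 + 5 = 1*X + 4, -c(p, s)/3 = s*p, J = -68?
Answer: 63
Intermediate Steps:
c(p, s) = -3*p*s (c(p, s) = -3*s*p = -3*p*s)
H(X, r) = -4 + 4*X (H(X, r) = -20 + 4*(1*X + 4) = -20 + 4*(X + 4) = -20 + 4*(4 + X) = -20 + (16 + 4*X) = -4 + 4*X)
S = -68
P(N, O) = -6 - 3*O (P(N, O) = 9 - 3*(O + 5*1) = 9 - 3*(O + 5) = 9 - 3*(5 + O) = 9 + (-15 - 3*O) = -6 - 3*O)
M(m) = 20 - m (M(m) = (-4 + 4*6) - m = (-4 + 24) - m = 20 - m)
S - 131*M(P(1, c(3, 1))) = -68 - 131*(20 - (-6 - (-9)*3)) = -68 - 131*(20 - (-6 - 3*(-9))) = -68 - 131*(20 - (-6 + 27)) = -68 - 131*(20 - 1*21) = -68 - 131*(20 - 21) = -68 - 131*(-1) = -68 + 131 = 63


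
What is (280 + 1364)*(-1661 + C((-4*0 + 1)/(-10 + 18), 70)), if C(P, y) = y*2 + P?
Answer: -5000637/2 ≈ -2.5003e+6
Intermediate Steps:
C(P, y) = P + 2*y (C(P, y) = 2*y + P = P + 2*y)
(280 + 1364)*(-1661 + C((-4*0 + 1)/(-10 + 18), 70)) = (280 + 1364)*(-1661 + ((-4*0 + 1)/(-10 + 18) + 2*70)) = 1644*(-1661 + ((0 + 1)/8 + 140)) = 1644*(-1661 + (1*(⅛) + 140)) = 1644*(-1661 + (⅛ + 140)) = 1644*(-1661 + 1121/8) = 1644*(-12167/8) = -5000637/2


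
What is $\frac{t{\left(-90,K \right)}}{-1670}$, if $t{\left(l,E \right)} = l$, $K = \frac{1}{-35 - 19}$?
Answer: $\frac{9}{167} \approx 0.053892$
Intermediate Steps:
$K = - \frac{1}{54}$ ($K = \frac{1}{-54} = - \frac{1}{54} \approx -0.018519$)
$\frac{t{\left(-90,K \right)}}{-1670} = - \frac{90}{-1670} = \left(-90\right) \left(- \frac{1}{1670}\right) = \frac{9}{167}$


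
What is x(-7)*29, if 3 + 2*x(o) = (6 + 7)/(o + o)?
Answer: -1595/28 ≈ -56.964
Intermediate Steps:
x(o) = -3/2 + 13/(4*o) (x(o) = -3/2 + ((6 + 7)/(o + o))/2 = -3/2 + (13/((2*o)))/2 = -3/2 + (13*(1/(2*o)))/2 = -3/2 + (13/(2*o))/2 = -3/2 + 13/(4*o))
x(-7)*29 = ((¼)*(13 - 6*(-7))/(-7))*29 = ((¼)*(-⅐)*(13 + 42))*29 = ((¼)*(-⅐)*55)*29 = -55/28*29 = -1595/28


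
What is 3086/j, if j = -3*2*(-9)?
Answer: 1543/27 ≈ 57.148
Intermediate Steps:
j = 54 (j = -6*(-9) = 54)
3086/j = 3086/54 = 3086*(1/54) = 1543/27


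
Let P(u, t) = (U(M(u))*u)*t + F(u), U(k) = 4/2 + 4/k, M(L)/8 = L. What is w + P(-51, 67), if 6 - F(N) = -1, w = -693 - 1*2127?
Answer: -19227/2 ≈ -9613.5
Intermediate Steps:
M(L) = 8*L
w = -2820 (w = -693 - 2127 = -2820)
F(N) = 7 (F(N) = 6 - 1*(-1) = 6 + 1 = 7)
U(k) = 2 + 4/k (U(k) = 4*(½) + 4/k = 2 + 4/k)
P(u, t) = 7 + t*u*(2 + 1/(2*u)) (P(u, t) = ((2 + 4/((8*u)))*u)*t + 7 = ((2 + 4*(1/(8*u)))*u)*t + 7 = ((2 + 1/(2*u))*u)*t + 7 = (u*(2 + 1/(2*u)))*t + 7 = t*u*(2 + 1/(2*u)) + 7 = 7 + t*u*(2 + 1/(2*u)))
w + P(-51, 67) = -2820 + (7 + (½)*67*(1 + 4*(-51))) = -2820 + (7 + (½)*67*(1 - 204)) = -2820 + (7 + (½)*67*(-203)) = -2820 + (7 - 13601/2) = -2820 - 13587/2 = -19227/2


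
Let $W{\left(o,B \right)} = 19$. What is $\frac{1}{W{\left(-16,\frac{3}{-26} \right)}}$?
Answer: $\frac{1}{19} \approx 0.052632$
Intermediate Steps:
$\frac{1}{W{\left(-16,\frac{3}{-26} \right)}} = \frac{1}{19}$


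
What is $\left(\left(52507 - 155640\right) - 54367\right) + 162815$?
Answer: $5315$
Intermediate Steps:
$\left(\left(52507 - 155640\right) - 54367\right) + 162815 = \left(-103133 - 54367\right) + 162815 = -157500 + 162815 = 5315$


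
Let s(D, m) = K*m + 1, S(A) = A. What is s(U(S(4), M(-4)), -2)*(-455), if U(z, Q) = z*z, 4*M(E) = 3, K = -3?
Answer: -3185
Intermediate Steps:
M(E) = ¾ (M(E) = (¼)*3 = ¾)
U(z, Q) = z²
s(D, m) = 1 - 3*m (s(D, m) = -3*m + 1 = 1 - 3*m)
s(U(S(4), M(-4)), -2)*(-455) = (1 - 3*(-2))*(-455) = (1 + 6)*(-455) = 7*(-455) = -3185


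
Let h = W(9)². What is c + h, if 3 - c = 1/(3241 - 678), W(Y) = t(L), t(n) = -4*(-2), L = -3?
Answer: 171720/2563 ≈ 67.000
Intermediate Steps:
t(n) = 8
W(Y) = 8
c = 7688/2563 (c = 3 - 1/(3241 - 678) = 3 - 1/2563 = 7688/2563 ≈ 2.9996)
h = 64 (h = 8² = 64)
c + h = 7688/2563 + 64 = 171720/2563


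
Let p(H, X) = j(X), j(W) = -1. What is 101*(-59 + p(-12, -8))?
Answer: -6060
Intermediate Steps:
p(H, X) = -1
101*(-59 + p(-12, -8)) = 101*(-59 - 1) = 101*(-60) = -6060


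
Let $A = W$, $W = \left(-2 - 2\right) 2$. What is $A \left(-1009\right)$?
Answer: $8072$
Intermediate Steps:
$W = -8$ ($W = \left(-4\right) 2 = -8$)
$A = -8$
$A \left(-1009\right) = \left(-8\right) \left(-1009\right) = 8072$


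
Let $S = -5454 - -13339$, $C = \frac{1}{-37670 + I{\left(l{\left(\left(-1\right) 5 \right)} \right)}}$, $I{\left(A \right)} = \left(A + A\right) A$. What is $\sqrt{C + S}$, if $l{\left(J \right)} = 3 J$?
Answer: $\frac{\sqrt{2730828599195}}{18610} \approx 88.797$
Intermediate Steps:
$I{\left(A \right)} = 2 A^{2}$ ($I{\left(A \right)} = 2 A A = 2 A^{2}$)
$C = - \frac{1}{37220}$ ($C = \frac{1}{-37670 + 2 \left(3 \left(\left(-1\right) 5\right)\right)^{2}} = \frac{1}{-37670 + 2 \left(3 \left(-5\right)\right)^{2}} = \frac{1}{-37670 + 2 \left(-15\right)^{2}} = \frac{1}{-37670 + 2 \cdot 225} = \frac{1}{-37670 + 450} = \frac{1}{-37220} = - \frac{1}{37220} \approx -2.6867 \cdot 10^{-5}$)
$S = 7885$ ($S = -5454 + 13339 = 7885$)
$\sqrt{C + S} = \sqrt{- \frac{1}{37220} + 7885} = \sqrt{\frac{293479699}{37220}} = \frac{\sqrt{2730828599195}}{18610}$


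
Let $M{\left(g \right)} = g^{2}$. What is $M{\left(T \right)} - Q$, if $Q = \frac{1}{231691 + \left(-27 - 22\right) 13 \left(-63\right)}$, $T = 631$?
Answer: $\frac{108228919341}{271822} \approx 3.9816 \cdot 10^{5}$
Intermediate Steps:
$Q = \frac{1}{271822}$ ($Q = \frac{1}{231691 + \left(-27 - 22\right) 13 \left(-63\right)} = \frac{1}{231691 + \left(-49\right) 13 \left(-63\right)} = \frac{1}{231691 - -40131} = \frac{1}{231691 + 40131} = \frac{1}{271822} \approx 3.6789 \cdot 10^{-6}$)
$M{\left(T \right)} - Q = 631^{2} - \frac{1}{271822} = 398161 - \frac{1}{271822} = \frac{108228919341}{271822}$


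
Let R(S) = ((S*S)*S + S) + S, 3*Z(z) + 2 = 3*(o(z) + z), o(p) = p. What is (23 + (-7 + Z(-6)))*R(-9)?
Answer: -2490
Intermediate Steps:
Z(z) = -2/3 + 2*z (Z(z) = -2/3 + (3*(z + z))/3 = -2/3 + (3*(2*z))/3 = -2/3 + (6*z)/3 = -2/3 + 2*z)
R(S) = S**3 + 2*S (R(S) = (S**2*S + S) + S = (S**3 + S) + S = (S + S**3) + S = S**3 + 2*S)
(23 + (-7 + Z(-6)))*R(-9) = (23 + (-7 + (-2/3 + 2*(-6))))*(-9*(2 + (-9)**2)) = (23 + (-7 + (-2/3 - 12)))*(-9*(2 + 81)) = (23 + (-7 - 38/3))*(-9*83) = (23 - 59/3)*(-747) = (10/3)*(-747) = -2490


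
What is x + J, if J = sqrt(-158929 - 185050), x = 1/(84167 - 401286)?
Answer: -1/317119 + I*sqrt(343979) ≈ -3.1534e-6 + 586.5*I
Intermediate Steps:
x = -1/317119 (x = 1/(-317119) = -1/317119 ≈ -3.1534e-6)
J = I*sqrt(343979) (J = sqrt(-343979) = I*sqrt(343979) ≈ 586.5*I)
x + J = -1/317119 + I*sqrt(343979)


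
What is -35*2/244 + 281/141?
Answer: 29347/17202 ≈ 1.7060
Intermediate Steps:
-35*2/244 + 281/141 = -70*1/244 + 281*(1/141) = -35/122 + 281/141 = 29347/17202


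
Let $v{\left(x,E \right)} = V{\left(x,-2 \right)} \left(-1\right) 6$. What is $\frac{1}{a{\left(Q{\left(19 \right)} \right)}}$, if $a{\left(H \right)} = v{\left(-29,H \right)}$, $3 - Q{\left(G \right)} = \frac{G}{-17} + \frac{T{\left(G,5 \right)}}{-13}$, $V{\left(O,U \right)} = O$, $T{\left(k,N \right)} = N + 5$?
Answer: $\frac{1}{174} \approx 0.0057471$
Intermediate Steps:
$T{\left(k,N \right)} = 5 + N$
$v{\left(x,E \right)} = - 6 x$ ($v{\left(x,E \right)} = x \left(-1\right) 6 = - x 6 = - 6 x$)
$Q{\left(G \right)} = \frac{49}{13} + \frac{G}{17}$ ($Q{\left(G \right)} = 3 - \left(\frac{G}{-17} + \frac{5 + 5}{-13}\right) = 3 - \left(G \left(- \frac{1}{17}\right) + 10 \left(- \frac{1}{13}\right)\right) = 3 - \left(- \frac{G}{17} - \frac{10}{13}\right) = 3 - \left(- \frac{10}{13} - \frac{G}{17}\right) = 3 + \left(\frac{10}{13} + \frac{G}{17}\right) = \frac{49}{13} + \frac{G}{17}$)
$a{\left(H \right)} = 174$ ($a{\left(H \right)} = \left(-6\right) \left(-29\right) = 174$)
$\frac{1}{a{\left(Q{\left(19 \right)} \right)}} = \frac{1}{174}$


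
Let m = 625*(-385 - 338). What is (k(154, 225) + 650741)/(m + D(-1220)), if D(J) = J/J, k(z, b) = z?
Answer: -650895/451874 ≈ -1.4404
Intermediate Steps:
D(J) = 1
m = -451875 (m = 625*(-723) = -451875)
(k(154, 225) + 650741)/(m + D(-1220)) = (154 + 650741)/(-451875 + 1) = 650895/(-451874) = 650895*(-1/451874) = -650895/451874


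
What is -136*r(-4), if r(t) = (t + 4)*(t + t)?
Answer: 0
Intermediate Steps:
r(t) = 2*t*(4 + t) (r(t) = (4 + t)*(2*t) = 2*t*(4 + t))
-136*r(-4) = -272*(-4)*(4 - 4) = -272*(-4)*0 = -136*0 = 0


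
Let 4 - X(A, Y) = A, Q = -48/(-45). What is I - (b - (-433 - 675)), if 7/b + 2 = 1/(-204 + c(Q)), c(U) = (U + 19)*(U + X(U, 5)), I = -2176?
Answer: -12226476/3727 ≈ -3280.5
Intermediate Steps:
Q = 16/15 (Q = -48*(-1/45) = 16/15 ≈ 1.0667)
X(A, Y) = 4 - A
c(U) = 76 + 4*U (c(U) = (U + 19)*(U + (4 - U)) = (19 + U)*4 = 76 + 4*U)
b = -12992/3727 (b = 7/(-2 + 1/(-204 + (76 + 4*(16/15)))) = 7/(-2 + 1/(-204 + (76 + 64/15))) = 7/(-2 + 1/(-204 + 1204/15)) = 7/(-2 + 1/(-1856/15)) = 7/(-2 - 15/1856) = 7/(-3727/1856) = 7*(-1856/3727) = -12992/3727 ≈ -3.4859)
I - (b - (-433 - 675)) = -2176 - (-12992/3727 - (-433 - 675)) = -2176 - (-12992/3727 - 1*(-1108)) = -2176 - (-12992/3727 + 1108) = -2176 - 1*4116524/3727 = -2176 - 4116524/3727 = -12226476/3727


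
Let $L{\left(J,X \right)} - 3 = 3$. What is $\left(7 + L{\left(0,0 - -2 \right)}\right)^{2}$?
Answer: $169$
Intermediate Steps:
$L{\left(J,X \right)} = 6$ ($L{\left(J,X \right)} = 3 + 3 = 6$)
$\left(7 + L{\left(0,0 - -2 \right)}\right)^{2} = \left(7 + 6\right)^{2} = 13^{2} = 169$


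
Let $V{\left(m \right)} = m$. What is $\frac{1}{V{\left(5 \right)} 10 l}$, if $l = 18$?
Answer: $\frac{1}{900} \approx 0.0011111$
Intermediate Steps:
$\frac{1}{V{\left(5 \right)} 10 l} = \frac{1}{5 \cdot 10 \cdot 18} = \frac{1}{50 \cdot 18} = \frac{1}{900}$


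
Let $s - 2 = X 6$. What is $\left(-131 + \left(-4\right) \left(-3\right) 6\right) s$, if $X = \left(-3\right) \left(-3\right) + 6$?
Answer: $-5428$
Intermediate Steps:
$X = 15$ ($X = 9 + 6 = 15$)
$s = 92$ ($s = 2 + 15 \cdot 6 = 2 + 90 = 92$)
$\left(-131 + \left(-4\right) \left(-3\right) 6\right) s = \left(-131 + \left(-4\right) \left(-3\right) 6\right) 92 = \left(-131 + 12 \cdot 6\right) 92 = \left(-131 + 72\right) 92 = \left(-59\right) 92 = -5428$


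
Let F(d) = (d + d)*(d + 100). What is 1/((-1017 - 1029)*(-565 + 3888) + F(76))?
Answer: -1/6772106 ≈ -1.4766e-7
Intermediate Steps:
F(d) = 2*d*(100 + d) (F(d) = (2*d)*(100 + d) = 2*d*(100 + d))
1/((-1017 - 1029)*(-565 + 3888) + F(76)) = 1/((-1017 - 1029)*(-565 + 3888) + 2*76*(100 + 76)) = 1/(-2046*3323 + 2*76*176) = 1/(-6798858 + 26752) = 1/(-6772106) = -1/6772106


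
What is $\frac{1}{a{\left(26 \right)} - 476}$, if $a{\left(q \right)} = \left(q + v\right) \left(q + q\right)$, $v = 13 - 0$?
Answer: $\frac{1}{1552} \approx 0.00064433$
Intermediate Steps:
$v = 13$ ($v = 13 + 0 = 13$)
$a{\left(q \right)} = 2 q \left(13 + q\right)$ ($a{\left(q \right)} = \left(q + 13\right) \left(q + q\right) = \left(13 + q\right) 2 q = 2 q \left(13 + q\right)$)
$\frac{1}{a{\left(26 \right)} - 476} = \frac{1}{2 \cdot 26 \left(13 + 26\right) - 476} = \frac{1}{2 \cdot 26 \cdot 39 - 476} = \frac{1}{2028 - 476} = \frac{1}{1552}$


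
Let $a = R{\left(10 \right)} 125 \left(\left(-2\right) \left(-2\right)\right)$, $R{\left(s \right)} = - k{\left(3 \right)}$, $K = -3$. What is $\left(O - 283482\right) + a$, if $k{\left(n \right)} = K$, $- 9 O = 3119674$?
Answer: $- \frac{5657512}{9} \approx -6.2861 \cdot 10^{5}$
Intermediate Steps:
$O = - \frac{3119674}{9}$ ($O = \left(- \frac{1}{9}\right) 3119674 = - \frac{3119674}{9} \approx -3.4663 \cdot 10^{5}$)
$k{\left(n \right)} = -3$
$R{\left(s \right)} = 3$ ($R{\left(s \right)} = \left(-1\right) \left(-3\right) = 3$)
$a = 1500$ ($a = 3 \cdot 125 \left(\left(-2\right) \left(-2\right)\right) = 375 \cdot 4 = 1500$)
$\left(O - 283482\right) + a = \left(- \frac{3119674}{9} - 283482\right) + 1500 = - \frac{5671012}{9} + 1500 = - \frac{5657512}{9}$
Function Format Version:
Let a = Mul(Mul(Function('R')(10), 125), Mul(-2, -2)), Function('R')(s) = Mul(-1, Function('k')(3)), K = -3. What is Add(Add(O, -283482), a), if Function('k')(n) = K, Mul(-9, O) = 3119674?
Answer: Rational(-5657512, 9) ≈ -6.2861e+5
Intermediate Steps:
O = Rational(-3119674, 9) (O = Mul(Rational(-1, 9), 3119674) = Rational(-3119674, 9) ≈ -3.4663e+5)
Function('k')(n) = -3
Function('R')(s) = 3 (Function('R')(s) = Mul(-1, -3) = 3)
a = 1500 (a = Mul(Mul(3, 125), Mul(-2, -2)) = Mul(375, 4) = 1500)
Add(Add(O, -283482), a) = Add(Add(Rational(-3119674, 9), -283482), 1500) = Add(Rational(-5671012, 9), 1500) = Rational(-5657512, 9)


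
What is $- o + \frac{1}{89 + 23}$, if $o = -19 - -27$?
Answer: $- \frac{895}{112} \approx -7.9911$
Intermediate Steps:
$o = 8$ ($o = -19 + 27 = 8$)
$- o + \frac{1}{89 + 23} = \left(-1\right) 8 + \frac{1}{89 + 23} = -8 + \frac{1}{112} = - \frac{895}{112}$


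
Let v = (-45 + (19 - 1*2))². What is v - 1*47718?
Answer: -46934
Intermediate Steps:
v = 784 (v = (-45 + (19 - 2))² = (-45 + 17)² = (-28)² = 784)
v - 1*47718 = 784 - 1*47718 = 784 - 47718 = -46934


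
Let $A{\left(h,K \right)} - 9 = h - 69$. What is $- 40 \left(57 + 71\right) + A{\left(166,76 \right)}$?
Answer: $-5014$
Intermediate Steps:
$A{\left(h,K \right)} = -60 + h$ ($A{\left(h,K \right)} = 9 + \left(h - 69\right) = 9 + \left(-69 + h\right) = -60 + h$)
$- 40 \left(57 + 71\right) + A{\left(166,76 \right)} = - 40 \left(57 + 71\right) + \left(-60 + 166\right) = \left(-40\right) 128 + 106 = -5120 + 106 = -5014$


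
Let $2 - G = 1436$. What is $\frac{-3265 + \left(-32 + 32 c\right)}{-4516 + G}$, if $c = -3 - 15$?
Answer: $\frac{3873}{5950} \approx 0.65092$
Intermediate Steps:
$c = -18$
$G = -1434$ ($G = 2 - 1436 = -1434$)
$\frac{-3265 + \left(-32 + 32 c\right)}{-4516 + G} = \frac{-3265 + \left(-32 + 32 \left(-18\right)\right)}{-4516 - 1434} = \frac{-3265 - 608}{-5950} = \left(-3265 - 608\right) \left(- \frac{1}{5950}\right) = \left(-3873\right) \left(- \frac{1}{5950}\right) = \frac{3873}{5950}$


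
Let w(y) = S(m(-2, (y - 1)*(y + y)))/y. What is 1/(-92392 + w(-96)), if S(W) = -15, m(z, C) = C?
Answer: -32/2956539 ≈ -1.0823e-5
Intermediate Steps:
w(y) = -15/y
1/(-92392 + w(-96)) = 1/(-92392 - 15/(-96)) = 1/(-92392 - 15*(-1/96)) = 1/(-92392 + 5/32) = 1/(-2956539/32) = -32/2956539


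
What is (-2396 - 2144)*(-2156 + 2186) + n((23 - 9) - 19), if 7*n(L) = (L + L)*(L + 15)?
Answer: -953500/7 ≈ -1.3621e+5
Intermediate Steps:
n(L) = 2*L*(15 + L)/7 (n(L) = ((L + L)*(L + 15))/7 = ((2*L)*(15 + L))/7 = (2*L*(15 + L))/7 = 2*L*(15 + L)/7)
(-2396 - 2144)*(-2156 + 2186) + n((23 - 9) - 19) = (-2396 - 2144)*(-2156 + 2186) + 2*((23 - 9) - 19)*(15 + ((23 - 9) - 19))/7 = -4540*30 + 2*(14 - 19)*(15 + (14 - 19))/7 = -136200 + (2/7)*(-5)*(15 - 5) = -136200 + (2/7)*(-5)*10 = -136200 - 100/7 = -953500/7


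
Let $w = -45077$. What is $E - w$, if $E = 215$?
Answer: $45292$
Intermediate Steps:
$E - w = 215 - -45077 = 215 + 45077 = 45292$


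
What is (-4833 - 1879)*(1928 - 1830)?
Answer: -657776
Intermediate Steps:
(-4833 - 1879)*(1928 - 1830) = -6712*98 = -657776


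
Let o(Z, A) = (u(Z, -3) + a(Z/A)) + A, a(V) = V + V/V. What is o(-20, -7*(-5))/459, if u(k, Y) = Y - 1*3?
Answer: 206/3213 ≈ 0.064115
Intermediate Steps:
u(k, Y) = -3 + Y (u(k, Y) = Y - 3 = -3 + Y)
a(V) = 1 + V (a(V) = V + 1 = 1 + V)
o(Z, A) = -5 + A + Z/A (o(Z, A) = ((-3 - 3) + (1 + Z/A)) + A = (-6 + (1 + Z/A)) + A = (-5 + Z/A) + A = -5 + A + Z/A)
o(-20, -7*(-5))/459 = (-5 - 7*(-5) - 20/((-7*(-5))))/459 = (-5 + 35 - 20/35)*(1/459) = (-5 + 35 - 20*1/35)*(1/459) = (-5 + 35 - 4/7)*(1/459) = (206/7)*(1/459) = 206/3213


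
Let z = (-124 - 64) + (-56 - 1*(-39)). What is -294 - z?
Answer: -89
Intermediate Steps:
z = -205 (z = -188 + (-56 + 39) = -188 - 17 = -205)
-294 - z = -294 - 1*(-205) = -294 + 205 = -89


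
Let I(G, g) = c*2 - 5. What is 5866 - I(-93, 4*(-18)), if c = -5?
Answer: 5881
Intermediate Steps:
I(G, g) = -15 (I(G, g) = -5*2 - 5 = -10 - 5 = -15)
5866 - I(-93, 4*(-18)) = 5866 - 1*(-15) = 5866 + 15 = 5881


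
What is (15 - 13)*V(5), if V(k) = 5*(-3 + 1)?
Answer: -20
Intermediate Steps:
V(k) = -10 (V(k) = 5*(-2) = -10)
(15 - 13)*V(5) = (15 - 13)*(-10) = 2*(-10) = -20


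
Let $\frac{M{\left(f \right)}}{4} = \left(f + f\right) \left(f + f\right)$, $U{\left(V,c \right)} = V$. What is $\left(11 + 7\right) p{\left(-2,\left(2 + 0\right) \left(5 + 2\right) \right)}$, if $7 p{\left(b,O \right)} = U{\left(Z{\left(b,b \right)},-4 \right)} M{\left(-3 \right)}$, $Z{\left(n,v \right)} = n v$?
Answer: $\frac{10368}{7} \approx 1481.1$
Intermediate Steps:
$M{\left(f \right)} = 16 f^{2}$ ($M{\left(f \right)} = 4 \left(f + f\right) \left(f + f\right) = 4 \cdot 2 f 2 f = 4 \cdot 4 f^{2} = 16 f^{2}$)
$p{\left(b,O \right)} = \frac{144 b^{2}}{7}$ ($p{\left(b,O \right)} = \frac{b b 16 \left(-3\right)^{2}}{7} = \frac{b^{2} \cdot 16 \cdot 9}{7} = \frac{b^{2} \cdot 144}{7} = \frac{144 b^{2}}{7}$)
$\left(11 + 7\right) p{\left(-2,\left(2 + 0\right) \left(5 + 2\right) \right)} = \left(11 + 7\right) \frac{144 \left(-2\right)^{2}}{7} = 18 \cdot \frac{144}{7} \cdot 4 = 18 \cdot \frac{576}{7} = \frac{10368}{7}$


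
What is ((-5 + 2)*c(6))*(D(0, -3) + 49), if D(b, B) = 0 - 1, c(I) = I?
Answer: -864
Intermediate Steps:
D(b, B) = -1
((-5 + 2)*c(6))*(D(0, -3) + 49) = ((-5 + 2)*6)*(-1 + 49) = -3*6*48 = -18*48 = -864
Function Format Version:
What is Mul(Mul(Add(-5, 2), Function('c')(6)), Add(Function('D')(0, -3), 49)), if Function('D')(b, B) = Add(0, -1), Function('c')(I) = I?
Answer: -864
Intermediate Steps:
Function('D')(b, B) = -1
Mul(Mul(Add(-5, 2), Function('c')(6)), Add(Function('D')(0, -3), 49)) = Mul(Mul(Add(-5, 2), 6), Add(-1, 49)) = Mul(Mul(-3, 6), 48) = Mul(-18, 48) = -864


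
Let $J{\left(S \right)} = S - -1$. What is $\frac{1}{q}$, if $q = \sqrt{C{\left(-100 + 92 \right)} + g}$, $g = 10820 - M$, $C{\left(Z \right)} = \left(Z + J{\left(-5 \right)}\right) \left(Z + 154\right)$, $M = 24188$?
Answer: $- \frac{i \sqrt{105}}{1260} \approx - 0.0081325 i$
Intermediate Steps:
$J{\left(S \right)} = 1 + S$ ($J{\left(S \right)} = S + 1 = 1 + S$)
$C{\left(Z \right)} = \left(-4 + Z\right) \left(154 + Z\right)$ ($C{\left(Z \right)} = \left(Z + \left(1 - 5\right)\right) \left(Z + 154\right) = \left(Z - 4\right) \left(154 + Z\right) = \left(-4 + Z\right) \left(154 + Z\right)$)
$g = -13368$ ($g = 10820 - 24188 = -13368$)
$q = 12 i \sqrt{105}$ ($q = \sqrt{\left(-616 + \left(-100 + 92\right)^{2} + 150 \left(-100 + 92\right)\right) - 13368} = \sqrt{\left(-616 + \left(-8\right)^{2} + 150 \left(-8\right)\right) - 13368} = \sqrt{\left(-616 + 64 - 1200\right) - 13368} = \sqrt{-1752 - 13368} = \sqrt{-15120} = 12 i \sqrt{105} \approx 122.96 i$)
$\frac{1}{q} = \frac{1}{12 i \sqrt{105}} = - \frac{i \sqrt{105}}{1260}$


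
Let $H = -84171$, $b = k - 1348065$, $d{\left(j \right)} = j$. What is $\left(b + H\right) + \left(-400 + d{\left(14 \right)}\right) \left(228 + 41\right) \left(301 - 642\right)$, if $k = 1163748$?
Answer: $35138906$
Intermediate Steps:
$b = -184317$ ($b = 1163748 - 1348065 = -184317$)
$\left(b + H\right) + \left(-400 + d{\left(14 \right)}\right) \left(228 + 41\right) \left(301 - 642\right) = \left(-184317 - 84171\right) + \left(-400 + 14\right) \left(228 + 41\right) \left(301 - 642\right) = -268488 + \left(-386\right) 269 \left(-341\right) = -268488 - -35407394 = -268488 + 35407394 = 35138906$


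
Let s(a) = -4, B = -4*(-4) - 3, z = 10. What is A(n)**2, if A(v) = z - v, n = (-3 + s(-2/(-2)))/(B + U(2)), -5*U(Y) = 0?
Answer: 18769/169 ≈ 111.06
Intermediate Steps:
U(Y) = 0 (U(Y) = -1/5*0 = 0)
B = 13 (B = 16 - 3 = 13)
n = -7/13 (n = (-3 - 4)/(13 + 0) = -7/13 ≈ -0.53846)
A(v) = 10 - v
A(n)**2 = (10 - 1*(-7/13))**2 = (10 + 7/13)**2 = (137/13)**2 = 18769/169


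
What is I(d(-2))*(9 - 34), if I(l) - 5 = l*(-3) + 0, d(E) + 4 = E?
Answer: -575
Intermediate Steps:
d(E) = -4 + E
I(l) = 5 - 3*l (I(l) = 5 + (l*(-3) + 0) = 5 + (-3*l + 0) = 5 - 3*l)
I(d(-2))*(9 - 34) = (5 - 3*(-4 - 2))*(9 - 34) = (5 - 3*(-6))*(-25) = (5 + 18)*(-25) = 23*(-25) = -575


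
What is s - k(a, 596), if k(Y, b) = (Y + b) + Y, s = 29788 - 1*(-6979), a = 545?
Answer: 35081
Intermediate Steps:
s = 36767 (s = 29788 + 6979 = 36767)
k(Y, b) = b + 2*Y
s - k(a, 596) = 36767 - (596 + 2*545) = 36767 - (596 + 1090) = 36767 - 1*1686 = 36767 - 1686 = 35081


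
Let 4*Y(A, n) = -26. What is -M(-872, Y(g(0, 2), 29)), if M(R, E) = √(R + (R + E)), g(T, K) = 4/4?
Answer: -3*I*√778/2 ≈ -41.839*I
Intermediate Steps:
g(T, K) = 1 (g(T, K) = 4*(¼) = 1)
Y(A, n) = -13/2 (Y(A, n) = (¼)*(-26) = -13/2)
M(R, E) = √(E + 2*R) (M(R, E) = √(R + (E + R)) = √(E + 2*R))
-M(-872, Y(g(0, 2), 29)) = -√(-13/2 + 2*(-872)) = -√(-13/2 - 1744) = -√(-3501/2) = -3*I*√778/2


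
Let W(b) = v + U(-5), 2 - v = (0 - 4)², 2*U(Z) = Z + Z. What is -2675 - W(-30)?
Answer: -2656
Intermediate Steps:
U(Z) = Z (U(Z) = (Z + Z)/2 = (2*Z)/2 = Z)
v = -14 (v = 2 - (0 - 4)² = 2 - 1*(-4)² = 2 - 1*16 = 2 - 16 = -14)
W(b) = -19 (W(b) = -14 - 5 = -19)
-2675 - W(-30) = -2675 - 1*(-19) = -2675 + 19 = -2656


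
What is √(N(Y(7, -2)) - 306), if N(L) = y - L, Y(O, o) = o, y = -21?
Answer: 5*I*√13 ≈ 18.028*I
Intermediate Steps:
N(L) = -21 - L
√(N(Y(7, -2)) - 306) = √((-21 - 1*(-2)) - 306) = √((-21 + 2) - 306) = √(-19 - 306) = √(-325) = 5*I*√13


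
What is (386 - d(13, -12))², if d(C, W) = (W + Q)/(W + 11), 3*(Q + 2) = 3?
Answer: 139129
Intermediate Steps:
Q = -1 (Q = -2 + (⅓)*3 = -2 + 1 = -1)
d(C, W) = (-1 + W)/(11 + W) (d(C, W) = (W - 1)/(W + 11) = (-1 + W)/(11 + W))
(386 - d(13, -12))² = (386 - (-1 - 12)/(11 - 12))² = (386 - (-13)/(-1))² = (386 - (-1)*(-13))² = (386 - 1*13)² = (386 - 13)² = 373² = 139129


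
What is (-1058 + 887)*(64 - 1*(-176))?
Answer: -41040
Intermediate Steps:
(-1058 + 887)*(64 - 1*(-176)) = -171*(64 + 176) = -171*240 = -41040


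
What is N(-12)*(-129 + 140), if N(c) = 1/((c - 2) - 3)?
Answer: -11/17 ≈ -0.64706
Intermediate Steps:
N(c) = 1/(-5 + c) (N(c) = 1/((-2 + c) - 3) = 1/(-5 + c))
N(-12)*(-129 + 140) = (-129 + 140)/(-5 - 12) = 11/(-17) = -1/17*11 = -11/17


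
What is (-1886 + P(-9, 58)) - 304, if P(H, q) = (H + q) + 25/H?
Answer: -19294/9 ≈ -2143.8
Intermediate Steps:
P(H, q) = H + q + 25/H
(-1886 + P(-9, 58)) - 304 = (-1886 + (-9 + 58 + 25/(-9))) - 304 = (-1886 + (-9 + 58 + 25*(-⅑))) - 304 = (-1886 + (-9 + 58 - 25/9)) - 304 = (-1886 + 416/9) - 304 = -16558/9 - 304 = -19294/9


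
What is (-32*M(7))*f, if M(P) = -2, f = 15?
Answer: 960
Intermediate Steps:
(-32*M(7))*f = -32*(-2)*15 = 64*15 = 960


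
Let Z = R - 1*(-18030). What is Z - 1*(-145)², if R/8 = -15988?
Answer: -130899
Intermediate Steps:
R = -127904 (R = 8*(-15988) = -127904)
Z = -109874 (Z = -127904 - 1*(-18030) = -127904 + 18030 = -109874)
Z - 1*(-145)² = -109874 - 1*(-145)² = -109874 - 1*21025 = -109874 - 21025 = -130899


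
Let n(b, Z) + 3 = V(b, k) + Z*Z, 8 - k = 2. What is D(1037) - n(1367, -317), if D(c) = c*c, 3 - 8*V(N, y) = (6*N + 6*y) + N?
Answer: 3904333/4 ≈ 9.7608e+5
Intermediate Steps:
k = 6 (k = 8 - 1*2 = 8 - 2 = 6)
V(N, y) = 3/8 - 7*N/8 - 3*y/4 (V(N, y) = 3/8 - ((6*N + 6*y) + N)/8 = 3/8 - (6*y + 7*N)/8 = 3/8 + (-7*N/8 - 3*y/4) = 3/8 - 7*N/8 - 3*y/4)
D(c) = c²
n(b, Z) = -57/8 + Z² - 7*b/8 (n(b, Z) = -3 + ((3/8 - 7*b/8 - ¾*6) + Z*Z) = -3 + ((3/8 - 7*b/8 - 9/2) + Z²) = -3 + ((-33/8 - 7*b/8) + Z²) = -3 + (-33/8 + Z² - 7*b/8) = -57/8 + Z² - 7*b/8)
D(1037) - n(1367, -317) = 1037² - (-57/8 + (-317)² - 7/8*1367) = 1075369 - (-57/8 + 100489 - 9569/8) = 1075369 - 1*397143/4 = 1075369 - 397143/4 = 3904333/4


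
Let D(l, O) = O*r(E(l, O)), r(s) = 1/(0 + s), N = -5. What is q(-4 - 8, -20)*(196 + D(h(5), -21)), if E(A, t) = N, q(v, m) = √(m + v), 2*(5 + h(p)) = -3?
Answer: 4004*I*√2/5 ≈ 1132.5*I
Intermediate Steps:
h(p) = -13/2 (h(p) = -5 + (½)*(-3) = -5 - 3/2 = -13/2)
E(A, t) = -5
r(s) = 1/s
D(l, O) = -O/5 (D(l, O) = O/(-5) = O*(-⅕) = -O/5)
q(-4 - 8, -20)*(196 + D(h(5), -21)) = √(-20 + (-4 - 8))*(196 - ⅕*(-21)) = √(-20 - 12)*(196 + 21/5) = √(-32)*(1001/5) = (4*I*√2)*(1001/5) = 4004*I*√2/5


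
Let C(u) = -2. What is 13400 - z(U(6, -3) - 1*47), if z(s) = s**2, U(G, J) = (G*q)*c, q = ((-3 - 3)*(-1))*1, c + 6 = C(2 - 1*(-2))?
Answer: -98825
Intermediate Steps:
c = -8 (c = -6 - 2 = -8)
q = 6 (q = -6*(-1)*1 = 6*1 = 6)
U(G, J) = -48*G (U(G, J) = (G*6)*(-8) = (6*G)*(-8) = -48*G)
13400 - z(U(6, -3) - 1*47) = 13400 - (-48*6 - 1*47)**2 = 13400 - (-288 - 47)**2 = 13400 - 1*(-335)**2 = 13400 - 1*112225 = 13400 - 112225 = -98825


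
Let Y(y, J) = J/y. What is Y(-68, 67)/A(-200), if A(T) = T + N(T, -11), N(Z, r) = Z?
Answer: 67/27200 ≈ 0.0024632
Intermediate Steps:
A(T) = 2*T (A(T) = T + T = 2*T)
Y(-68, 67)/A(-200) = (67/(-68))/((2*(-200))) = (67*(-1/68))/(-400) = -67/68*(-1/400) = 67/27200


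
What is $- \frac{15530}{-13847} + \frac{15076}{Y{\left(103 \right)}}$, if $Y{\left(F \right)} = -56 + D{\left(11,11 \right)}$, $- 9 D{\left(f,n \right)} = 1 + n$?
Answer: $- \frac{155900239}{595421} \approx -261.83$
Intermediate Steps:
$D{\left(f,n \right)} = - \frac{1}{9} - \frac{n}{9}$ ($D{\left(f,n \right)} = - \frac{1 + n}{9} = - \frac{1}{9} - \frac{n}{9}$)
$Y{\left(F \right)} = - \frac{172}{3}$ ($Y{\left(F \right)} = -56 - \frac{4}{3} = - \frac{172}{3}$)
$- \frac{15530}{-13847} + \frac{15076}{Y{\left(103 \right)}} = - \frac{15530}{-13847} + \frac{15076}{- \frac{172}{3}} = \left(-15530\right) \left(- \frac{1}{13847}\right) + 15076 \left(- \frac{3}{172}\right) = \frac{15530}{13847} - \frac{11307}{43} = - \frac{155900239}{595421}$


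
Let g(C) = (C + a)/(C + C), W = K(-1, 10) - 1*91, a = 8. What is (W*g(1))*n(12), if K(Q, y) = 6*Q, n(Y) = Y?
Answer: -5238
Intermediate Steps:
W = -97 (W = 6*(-1) - 1*91 = -6 - 91 = -97)
g(C) = (8 + C)/(2*C) (g(C) = (C + 8)/(C + C) = (8 + C)/((2*C)) = (8 + C)*(1/(2*C)) = (8 + C)/(2*C))
(W*g(1))*n(12) = -97*(8 + 1)/(2*1)*12 = -97*9/2*12 = -873/2*12 = -5238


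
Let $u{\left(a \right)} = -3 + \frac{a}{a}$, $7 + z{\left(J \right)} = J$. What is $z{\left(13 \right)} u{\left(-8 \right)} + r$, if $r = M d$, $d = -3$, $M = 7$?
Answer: $-33$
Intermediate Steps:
$z{\left(J \right)} = -7 + J$
$r = -21$ ($r = 7 \left(-3\right) = -21$)
$u{\left(a \right)} = -2$ ($u{\left(a \right)} = -3 + 1 = -2$)
$z{\left(13 \right)} u{\left(-8 \right)} + r = \left(-7 + 13\right) \left(-2\right) - 21 = 6 \left(-2\right) - 21 = -12 - 21 = -33$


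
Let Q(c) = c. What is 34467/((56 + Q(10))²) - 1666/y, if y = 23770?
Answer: 135337249/17257020 ≈ 7.8424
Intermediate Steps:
34467/((56 + Q(10))²) - 1666/y = 34467/((56 + 10)²) - 1666/23770 = 34467/(66²) - 1666*1/23770 = 34467/4356 - 833/11885 = 34467*(1/4356) - 833/11885 = 11489/1452 - 833/11885 = 135337249/17257020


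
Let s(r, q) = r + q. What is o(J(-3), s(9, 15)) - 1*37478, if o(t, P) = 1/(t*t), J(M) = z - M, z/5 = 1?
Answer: -2398591/64 ≈ -37478.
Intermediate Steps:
z = 5 (z = 5*1 = 5)
J(M) = 5 - M
s(r, q) = q + r
o(t, P) = t⁻² (o(t, P) = 1/(t²) = t⁻²)
o(J(-3), s(9, 15)) - 1*37478 = (5 - 1*(-3))⁻² - 1*37478 = (5 + 3)⁻² - 37478 = 8⁻² - 37478 = 1/64 - 37478 = -2398591/64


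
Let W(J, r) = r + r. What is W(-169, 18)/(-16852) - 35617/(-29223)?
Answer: 149791414/123116499 ≈ 1.2167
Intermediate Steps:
W(J, r) = 2*r
W(-169, 18)/(-16852) - 35617/(-29223) = (2*18)/(-16852) - 35617/(-29223) = 36*(-1/16852) - 35617*(-1/29223) = -9/4213 + 35617/29223 = 149791414/123116499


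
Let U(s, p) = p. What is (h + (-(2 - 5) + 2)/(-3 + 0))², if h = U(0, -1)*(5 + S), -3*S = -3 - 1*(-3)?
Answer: 400/9 ≈ 44.444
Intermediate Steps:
S = 0 (S = -(-3 - 1*(-3))/3 = -(-3 + 3)/3 = -⅓*0 = 0)
h = -5 (h = -(5 + 0) = -1*5 = -5)
(h + (-(2 - 5) + 2)/(-3 + 0))² = (-5 + (-(2 - 5) + 2)/(-3 + 0))² = (-5 + (-1*(-3) + 2)/(-3))² = (-5 + (3 + 2)*(-⅓))² = (-5 + 5*(-⅓))² = (-5 - 5/3)² = (-20/3)² = 400/9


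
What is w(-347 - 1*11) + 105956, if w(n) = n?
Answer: 105598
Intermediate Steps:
w(-347 - 1*11) + 105956 = (-347 - 1*11) + 105956 = (-347 - 11) + 105956 = -358 + 105956 = 105598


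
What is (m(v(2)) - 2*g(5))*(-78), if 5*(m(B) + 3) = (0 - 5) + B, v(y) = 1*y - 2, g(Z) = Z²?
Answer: 4212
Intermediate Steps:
v(y) = -2 + y (v(y) = y - 2 = -2 + y)
m(B) = -4 + B/5 (m(B) = -3 + ((0 - 5) + B)/5 = -3 + (-5 + B)/5 = -3 + (-1 + B/5) = -4 + B/5)
(m(v(2)) - 2*g(5))*(-78) = ((-4 + (-2 + 2)/5) - 2*5²)*(-78) = ((-4 + (⅕)*0) - 2*25)*(-78) = ((-4 + 0) - 50)*(-78) = (-4 - 50)*(-78) = -54*(-78) = 4212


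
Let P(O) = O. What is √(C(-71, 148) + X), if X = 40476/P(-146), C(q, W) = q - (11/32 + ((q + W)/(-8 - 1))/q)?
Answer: I*√5395519554502/124392 ≈ 18.673*I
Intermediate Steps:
C(q, W) = -11/32 + q - (-W/9 - q/9)/q (C(q, W) = q - (11*(1/32) + ((W + q)/(-9))/q) = q - (11/32 + ((W + q)*(-⅑))/q) = q - (11/32 + (-W/9 - q/9)/q) = q + (-11/32 - (-W/9 - q/9)/q) = -11/32 + q - (-W/9 - q/9)/q)
X = -20238/73 (X = 40476/(-146) = 40476*(-1/146) = -20238/73 ≈ -277.23)
√(C(-71, 148) + X) = √((-67/288 - 71 + (⅑)*148/(-71)) - 20238/73) = √((-67/288 - 71 + (⅑)*148*(-1/71)) - 20238/73) = √((-67/288 - 71 - 148/639) - 20238/73) = √(-1461301/20448 - 20238/73) = √(-520501597/1492704) = I*√5395519554502/124392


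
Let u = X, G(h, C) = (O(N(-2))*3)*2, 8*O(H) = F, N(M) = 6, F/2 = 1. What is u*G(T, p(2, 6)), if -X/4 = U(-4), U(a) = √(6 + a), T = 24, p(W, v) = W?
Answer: -6*√2 ≈ -8.4853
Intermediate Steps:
F = 2 (F = 2*1 = 2)
O(H) = ¼ (O(H) = (⅛)*2 = ¼)
X = -4*√2 (X = -4*√(6 - 4) = -4*√2 ≈ -5.6569)
G(h, C) = 3/2 (G(h, C) = ((¼)*3)*2 = (¾)*2 = 3/2)
u = -4*√2 ≈ -5.6569
u*G(T, p(2, 6)) = -4*√2*(3/2) = -6*√2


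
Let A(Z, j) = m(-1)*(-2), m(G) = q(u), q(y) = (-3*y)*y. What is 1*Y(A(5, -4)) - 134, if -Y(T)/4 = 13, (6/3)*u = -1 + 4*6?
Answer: -186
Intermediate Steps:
u = 23/2 (u = (-1 + 4*6)/2 = (-1 + 24)/2 = (½)*23 = 23/2 ≈ 11.500)
q(y) = -3*y²
m(G) = -1587/4 (m(G) = -3*(23/2)² = -3*529/4 = -1587/4)
A(Z, j) = 1587/2 (A(Z, j) = -1587/4*(-2) = 1587/2)
Y(T) = -52 (Y(T) = -4*13 = -52)
1*Y(A(5, -4)) - 134 = 1*(-52) - 134 = -52 - 134 = -186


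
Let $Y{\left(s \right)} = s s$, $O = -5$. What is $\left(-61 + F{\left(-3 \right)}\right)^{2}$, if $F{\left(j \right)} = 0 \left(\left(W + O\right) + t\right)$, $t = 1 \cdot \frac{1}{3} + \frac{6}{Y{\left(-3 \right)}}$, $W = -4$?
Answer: $3721$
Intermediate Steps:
$Y{\left(s \right)} = s^{2}$
$t = 1$ ($t = 1 \cdot \frac{1}{3} + \frac{6}{\left(-3\right)^{2}} = 1 \cdot \frac{1}{3} + \frac{6}{9} = \frac{1}{3} + 6 \cdot \frac{1}{9} = \frac{1}{3} + \frac{2}{3} = 1$)
$F{\left(j \right)} = 0$ ($F{\left(j \right)} = 0 \left(\left(-4 - 5\right) + 1\right) = 0 \left(-9 + 1\right) = 0 \left(-8\right) = 0$)
$\left(-61 + F{\left(-3 \right)}\right)^{2} = \left(-61 + 0\right)^{2} = \left(-61\right)^{2} = 3721$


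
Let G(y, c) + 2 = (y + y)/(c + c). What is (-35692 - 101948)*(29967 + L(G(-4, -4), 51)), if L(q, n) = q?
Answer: -4124520240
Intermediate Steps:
G(y, c) = -2 + y/c (G(y, c) = -2 + (y + y)/(c + c) = -2 + (2*y)/((2*c)) = -2 + (2*y)*(1/(2*c)) = -2 + y/c)
(-35692 - 101948)*(29967 + L(G(-4, -4), 51)) = (-35692 - 101948)*(29967 + (-2 - 4/(-4))) = -137640*(29967 + (-2 - 4*(-1/4))) = -137640*(29967 + (-2 + 1)) = -137640*(29967 - 1) = -137640*29966 = -4124520240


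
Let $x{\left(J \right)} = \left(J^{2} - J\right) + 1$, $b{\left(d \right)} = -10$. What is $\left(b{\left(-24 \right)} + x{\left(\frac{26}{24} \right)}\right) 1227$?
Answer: $- \frac{524747}{48} \approx -10932.0$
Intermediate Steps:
$x{\left(J \right)} = 1 + J^{2} - J$
$\left(b{\left(-24 \right)} + x{\left(\frac{26}{24} \right)}\right) 1227 = \left(-10 + \left(1 + \left(\frac{26}{24}\right)^{2} - \frac{26}{24}\right)\right) 1227 = \left(-10 + \left(1 + \left(26 \cdot \frac{1}{24}\right)^{2} - 26 \cdot \frac{1}{24}\right)\right) 1227 = \left(-10 + \left(1 + \left(\frac{13}{12}\right)^{2} - \frac{13}{12}\right)\right) 1227 = \left(-10 + \left(1 + \frac{169}{144} - \frac{13}{12}\right)\right) 1227 = \left(-10 + \frac{157}{144}\right) 1227 = \left(- \frac{1283}{144}\right) 1227 = - \frac{524747}{48}$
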